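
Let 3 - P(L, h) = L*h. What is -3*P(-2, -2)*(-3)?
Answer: -9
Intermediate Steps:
P(L, h) = 3 - L*h
-3*P(-2, -2)*(-3) = -3*(3 - 1*(-2)*(-2))*(-3) = -3*(3 - 4)*(-3) = -3*(-1)*(-3) = 3*(-3) = -9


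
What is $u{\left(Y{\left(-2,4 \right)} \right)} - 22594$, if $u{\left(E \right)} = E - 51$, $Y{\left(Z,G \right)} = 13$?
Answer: $-22632$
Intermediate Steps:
$u{\left(E \right)} = -51 + E$ ($u{\left(E \right)} = E - 51 = -51 + E$)
$u{\left(Y{\left(-2,4 \right)} \right)} - 22594 = \left(-51 + 13\right) - 22594 = -38 - 22594 = -22632$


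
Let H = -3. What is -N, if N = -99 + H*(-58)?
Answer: -75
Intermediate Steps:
N = 75 (N = -99 - 3*(-58) = -99 + 174 = 75)
-N = -1*75 = -75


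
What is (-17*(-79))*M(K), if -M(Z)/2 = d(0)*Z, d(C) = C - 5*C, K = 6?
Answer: 0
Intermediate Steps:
d(C) = -4*C
M(Z) = 0 (M(Z) = -2*(-4*0)*Z = -0*Z = -2*0 = 0)
(-17*(-79))*M(K) = -17*(-79)*0 = 1343*0 = 0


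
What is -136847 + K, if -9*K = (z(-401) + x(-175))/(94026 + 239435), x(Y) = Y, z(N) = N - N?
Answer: -410698237028/3001149 ≈ -1.3685e+5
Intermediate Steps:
z(N) = 0
K = 175/3001149 (K = -(0 - 175)/(9*(94026 + 239435)) = -(-175)/(9*333461) = -⅑*(-175/333461) = 175/3001149 ≈ 5.8311e-5)
-136847 + K = -136847 + 175/3001149 = -410698237028/3001149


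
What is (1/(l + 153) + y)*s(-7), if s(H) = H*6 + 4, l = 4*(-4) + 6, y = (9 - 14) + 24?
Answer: -103284/143 ≈ -722.27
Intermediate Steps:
y = 19 (y = -5 + 24 = 19)
l = -10 (l = -16 + 6 = -10)
s(H) = 4 + 6*H (s(H) = 6*H + 4 = 4 + 6*H)
(1/(l + 153) + y)*s(-7) = (1/(-10 + 153) + 19)*(4 + 6*(-7)) = (1/143 + 19)*(4 - 42) = (1/143 + 19)*(-38) = (2718/143)*(-38) = -103284/143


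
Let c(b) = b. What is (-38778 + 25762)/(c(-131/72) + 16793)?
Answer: -937152/1208965 ≈ -0.77517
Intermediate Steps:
(-38778 + 25762)/(c(-131/72) + 16793) = (-38778 + 25762)/(-131/72 + 16793) = -13016/(-131*1/72 + 16793) = -13016/(-131/72 + 16793) = -13016/1208965/72 = -13016*72/1208965 = -937152/1208965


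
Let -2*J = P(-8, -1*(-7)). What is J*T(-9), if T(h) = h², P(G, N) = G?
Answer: 324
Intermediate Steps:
J = 4 (J = -½*(-8) = 4)
J*T(-9) = 4*(-9)² = 4*81 = 324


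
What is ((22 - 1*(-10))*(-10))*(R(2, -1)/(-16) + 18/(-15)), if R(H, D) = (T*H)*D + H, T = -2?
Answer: 504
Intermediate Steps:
R(H, D) = H - 2*D*H (R(H, D) = (-2*H)*D + H = -2*D*H + H = H - 2*D*H)
((22 - 1*(-10))*(-10))*(R(2, -1)/(-16) + 18/(-15)) = ((22 - 1*(-10))*(-10))*((2*(1 - 2*(-1)))/(-16) + 18/(-15)) = ((22 + 10)*(-10))*((2*(1 + 2))*(-1/16) + 18*(-1/15)) = (32*(-10))*((2*3)*(-1/16) - 6/5) = -320*(6*(-1/16) - 6/5) = -320*(-3/8 - 6/5) = -320*(-63/40) = 504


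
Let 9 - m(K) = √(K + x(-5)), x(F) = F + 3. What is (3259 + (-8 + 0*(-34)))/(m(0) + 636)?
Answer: 2096895/416027 + 3251*I*√2/416027 ≈ 5.0403 + 0.011051*I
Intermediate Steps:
x(F) = 3 + F
m(K) = 9 - √(-2 + K) (m(K) = 9 - √(K + (3 - 5)) = 9 - √(K - 2) = 9 - √(-2 + K))
(3259 + (-8 + 0*(-34)))/(m(0) + 636) = (3259 + (-8 + 0*(-34)))/((9 - √(-2 + 0)) + 636) = (3259 + (-8 + 0))/((9 - √(-2)) + 636) = (3259 - 8)/((9 - I*√2) + 636) = 3251/((9 - I*√2) + 636) = 3251/(645 - I*√2)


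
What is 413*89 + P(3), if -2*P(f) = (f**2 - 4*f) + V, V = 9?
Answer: 36754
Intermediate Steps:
P(f) = -9/2 + 2*f - f**2/2 (P(f) = -((f**2 - 4*f) + 9)/2 = -(9 + f**2 - 4*f)/2 = -9/2 + 2*f - f**2/2)
413*89 + P(3) = 413*89 + (-9/2 + 2*3 - 1/2*3**2) = 36757 + (-9/2 + 6 - 1/2*9) = 36757 + (-9/2 + 6 - 9/2) = 36757 - 3 = 36754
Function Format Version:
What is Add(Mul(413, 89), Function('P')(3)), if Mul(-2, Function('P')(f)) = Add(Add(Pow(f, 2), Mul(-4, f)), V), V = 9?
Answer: 36754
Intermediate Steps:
Function('P')(f) = Add(Rational(-9, 2), Mul(2, f), Mul(Rational(-1, 2), Pow(f, 2))) (Function('P')(f) = Mul(Rational(-1, 2), Add(Add(Pow(f, 2), Mul(-4, f)), 9)) = Mul(Rational(-1, 2), Add(9, Pow(f, 2), Mul(-4, f))) = Add(Rational(-9, 2), Mul(2, f), Mul(Rational(-1, 2), Pow(f, 2))))
Add(Mul(413, 89), Function('P')(3)) = Add(Mul(413, 89), Add(Rational(-9, 2), Mul(2, 3), Mul(Rational(-1, 2), Pow(3, 2)))) = Add(36757, Add(Rational(-9, 2), 6, Mul(Rational(-1, 2), 9))) = Add(36757, Add(Rational(-9, 2), 6, Rational(-9, 2))) = Add(36757, -3) = 36754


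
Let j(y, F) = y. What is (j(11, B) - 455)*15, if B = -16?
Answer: -6660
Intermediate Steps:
(j(11, B) - 455)*15 = (11 - 455)*15 = -444*15 = -6660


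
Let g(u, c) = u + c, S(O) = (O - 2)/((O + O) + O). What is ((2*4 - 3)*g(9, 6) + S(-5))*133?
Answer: 150556/15 ≈ 10037.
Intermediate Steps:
S(O) = (-2 + O)/(3*O) (S(O) = (-2 + O)/(2*O + O) = (-2 + O)/((3*O)) = (-2 + O)*(1/(3*O)) = (-2 + O)/(3*O))
g(u, c) = c + u
((2*4 - 3)*g(9, 6) + S(-5))*133 = ((2*4 - 3)*(6 + 9) + (⅓)*(-2 - 5)/(-5))*133 = ((8 - 3)*15 + (⅓)*(-⅕)*(-7))*133 = (5*15 + 7/15)*133 = (75 + 7/15)*133 = (1132/15)*133 = 150556/15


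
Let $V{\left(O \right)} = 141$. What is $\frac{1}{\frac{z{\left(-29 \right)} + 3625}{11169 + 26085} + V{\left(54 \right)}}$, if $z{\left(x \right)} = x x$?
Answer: $\frac{2661}{375520} \approx 0.0070862$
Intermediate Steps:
$z{\left(x \right)} = x^{2}$
$\frac{1}{\frac{z{\left(-29 \right)} + 3625}{11169 + 26085} + V{\left(54 \right)}} = \frac{1}{\frac{\left(-29\right)^{2} + 3625}{11169 + 26085} + 141} = \frac{1}{\frac{841 + 3625}{37254} + 141} = \frac{1}{4466 \cdot \frac{1}{37254} + 141} = \frac{1}{\frac{319}{2661} + 141} = \frac{1}{\frac{375520}{2661}} = \frac{2661}{375520}$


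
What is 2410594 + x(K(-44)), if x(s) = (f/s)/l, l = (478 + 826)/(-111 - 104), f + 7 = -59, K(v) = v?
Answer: 6286828507/2608 ≈ 2.4106e+6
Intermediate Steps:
f = -66 (f = -7 - 59 = -66)
l = -1304/215 (l = 1304/(-215) = 1304*(-1/215) = -1304/215 ≈ -6.0651)
x(s) = 7095/(652*s) (x(s) = (-66/s)/(-1304/215) = -66/s*(-215/1304) = 7095/(652*s))
2410594 + x(K(-44)) = 2410594 + (7095/652)/(-44) = 2410594 + (7095/652)*(-1/44) = 2410594 - 645/2608 = 6286828507/2608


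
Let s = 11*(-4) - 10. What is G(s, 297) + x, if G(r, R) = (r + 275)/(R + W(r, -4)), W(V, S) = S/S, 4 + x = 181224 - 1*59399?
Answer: 36302879/298 ≈ 1.2182e+5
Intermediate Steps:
x = 121821 (x = -4 + (181224 - 1*59399) = -4 + (181224 - 59399) = -4 + 121825 = 121821)
W(V, S) = 1
s = -54 (s = -44 - 10 = -54)
G(r, R) = (275 + r)/(1 + R) (G(r, R) = (r + 275)/(R + 1) = (275 + r)/(1 + R))
G(s, 297) + x = (275 - 54)/(1 + 297) + 121821 = 221/298 + 121821 = 36302879/298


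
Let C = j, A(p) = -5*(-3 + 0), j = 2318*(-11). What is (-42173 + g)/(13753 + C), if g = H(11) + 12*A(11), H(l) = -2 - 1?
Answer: 41996/11745 ≈ 3.5756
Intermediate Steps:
j = -25498
H(l) = -3
A(p) = 15 (A(p) = -5*(-3) = 15)
C = -25498
g = 177 (g = -3 + 12*15 = -3 + 180 = 177)
(-42173 + g)/(13753 + C) = (-42173 + 177)/(13753 - 25498) = -41996/(-11745) = -41996*(-1/11745) = 41996/11745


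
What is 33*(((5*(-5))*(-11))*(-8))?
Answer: -72600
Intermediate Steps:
33*(((5*(-5))*(-11))*(-8)) = 33*(-25*(-11)*(-8)) = 33*(275*(-8)) = 33*(-2200) = -72600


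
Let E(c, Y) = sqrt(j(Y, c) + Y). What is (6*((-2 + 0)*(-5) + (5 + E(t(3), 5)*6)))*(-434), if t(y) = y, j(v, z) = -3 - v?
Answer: -39060 - 15624*I*sqrt(3) ≈ -39060.0 - 27062.0*I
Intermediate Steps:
E(c, Y) = I*sqrt(3) (E(c, Y) = sqrt((-3 - Y) + Y) = sqrt(-3) = I*sqrt(3))
(6*((-2 + 0)*(-5) + (5 + E(t(3), 5)*6)))*(-434) = (6*((-2 + 0)*(-5) + (5 + (I*sqrt(3))*6)))*(-434) = (6*(-2*(-5) + (5 + 6*I*sqrt(3))))*(-434) = (6*(10 + (5 + 6*I*sqrt(3))))*(-434) = (6*(15 + 6*I*sqrt(3)))*(-434) = (90 + 36*I*sqrt(3))*(-434) = -39060 - 15624*I*sqrt(3)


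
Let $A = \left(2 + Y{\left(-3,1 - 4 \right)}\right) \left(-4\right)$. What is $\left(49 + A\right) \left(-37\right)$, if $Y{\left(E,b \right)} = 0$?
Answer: $-1517$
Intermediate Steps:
$A = -8$ ($A = \left(2 + 0\right) \left(-4\right) = 2 \left(-4\right) = -8$)
$\left(49 + A\right) \left(-37\right) = \left(49 - 8\right) \left(-37\right) = 41 \left(-37\right) = -1517$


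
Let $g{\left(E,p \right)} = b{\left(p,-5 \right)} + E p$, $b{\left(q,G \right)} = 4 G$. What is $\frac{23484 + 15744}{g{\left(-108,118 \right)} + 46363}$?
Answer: $\frac{39228}{33599} \approx 1.1675$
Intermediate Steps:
$g{\left(E,p \right)} = -20 + E p$ ($g{\left(E,p \right)} = 4 \left(-5\right) + E p = -20 + E p$)
$\frac{23484 + 15744}{g{\left(-108,118 \right)} + 46363} = \frac{23484 + 15744}{\left(-20 - 12744\right) + 46363} = \frac{39228}{\left(-20 - 12744\right) + 46363} = \frac{39228}{-12764 + 46363} = \frac{39228}{33599}$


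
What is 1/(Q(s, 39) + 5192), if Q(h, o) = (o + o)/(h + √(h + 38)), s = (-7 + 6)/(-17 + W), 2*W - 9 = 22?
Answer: 446395/2317061687 - 117*√87/2317061687 ≈ 0.00019218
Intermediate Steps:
W = 31/2 (W = 9/2 + (½)*22 = 9/2 + 11 = 31/2 ≈ 15.500)
s = ⅔ (s = (-7 + 6)/(-17 + 31/2) = -1/(-3/2) = -1*(-⅔) = ⅔ ≈ 0.66667)
Q(h, o) = 2*o/(h + √(38 + h)) (Q(h, o) = (2*o)/(h + √(38 + h)) = 2*o/(h + √(38 + h)))
1/(Q(s, 39) + 5192) = 1/(2*39/(⅔ + √(38 + ⅔)) + 5192) = 1/(2*39/(⅔ + √(116/3)) + 5192) = 1/(2*39/(⅔ + 2*√87/3) + 5192) = 1/(78/(⅔ + 2*√87/3) + 5192) = 1/(5192 + 78/(⅔ + 2*√87/3))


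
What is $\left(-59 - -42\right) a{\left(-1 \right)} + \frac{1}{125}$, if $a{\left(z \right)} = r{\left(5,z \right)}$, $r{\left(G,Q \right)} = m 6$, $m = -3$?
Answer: $\frac{38251}{125} \approx 306.01$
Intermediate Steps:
$r{\left(G,Q \right)} = -18$ ($r{\left(G,Q \right)} = \left(-3\right) 6 = -18$)
$a{\left(z \right)} = -18$
$\left(-59 - -42\right) a{\left(-1 \right)} + \frac{1}{125} = \left(-59 - -42\right) \left(-18\right) + \frac{1}{125} = \left(-59 + 42\right) \left(-18\right) + \frac{1}{125} = \left(-17\right) \left(-18\right) + \frac{1}{125} = 306 + \frac{1}{125} = \frac{38251}{125}$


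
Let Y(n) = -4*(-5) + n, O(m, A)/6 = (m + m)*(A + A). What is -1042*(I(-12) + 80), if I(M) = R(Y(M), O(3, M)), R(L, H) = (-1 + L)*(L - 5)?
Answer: -105242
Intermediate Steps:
O(m, A) = 24*A*m (O(m, A) = 6*((m + m)*(A + A)) = 6*((2*m)*(2*A)) = 6*(4*A*m) = 24*A*m)
Y(n) = 20 + n
R(L, H) = (-1 + L)*(-5 + L)
I(M) = -115 + (20 + M)**2 - 6*M (I(M) = 5 + (20 + M)**2 - 6*(20 + M) = 5 + (20 + M)**2 + (-120 - 6*M) = -115 + (20 + M)**2 - 6*M)
-1042*(I(-12) + 80) = -1042*((285 + (-12)**2 + 34*(-12)) + 80) = -1042*((285 + 144 - 408) + 80) = -1042*(21 + 80) = -1042*101 = -105242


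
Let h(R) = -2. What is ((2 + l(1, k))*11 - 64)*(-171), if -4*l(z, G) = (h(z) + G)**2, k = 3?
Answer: 30609/4 ≈ 7652.3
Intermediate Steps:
l(z, G) = -(-2 + G)**2/4
((2 + l(1, k))*11 - 64)*(-171) = ((2 - (-2 + 3)**2/4)*11 - 64)*(-171) = ((2 - 1/4*1**2)*11 - 64)*(-171) = ((2 - 1/4*1)*11 - 64)*(-171) = ((2 - 1/4)*11 - 64)*(-171) = ((7/4)*11 - 64)*(-171) = (77/4 - 64)*(-171) = -179/4*(-171) = 30609/4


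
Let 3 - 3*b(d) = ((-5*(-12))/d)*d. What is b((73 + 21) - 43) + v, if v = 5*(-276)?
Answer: -1399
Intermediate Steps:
v = -1380
b(d) = -19 (b(d) = 1 - (-5*(-12))/d*d/3 = 1 - 60/d*d/3 = 1 - ⅓*60 = 1 - 20 = -19)
b((73 + 21) - 43) + v = -19 - 1380 = -1399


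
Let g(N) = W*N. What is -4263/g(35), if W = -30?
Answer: 203/50 ≈ 4.0600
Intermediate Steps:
g(N) = -30*N
-4263/g(35) = -4263/((-30*35)) = -4263/(-1050) = -4263*(-1/1050) = 203/50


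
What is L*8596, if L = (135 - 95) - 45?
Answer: -42980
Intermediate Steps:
L = -5 (L = 40 - 45 = -5)
L*8596 = -5*8596 = -42980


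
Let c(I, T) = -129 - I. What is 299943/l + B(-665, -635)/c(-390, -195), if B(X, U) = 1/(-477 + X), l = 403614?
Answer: 2483366857/3341722113 ≈ 0.74314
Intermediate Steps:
299943/l + B(-665, -635)/c(-390, -195) = 299943/403614 + 1/((-477 - 665)*(-129 - 1*(-390))) = 299943*(1/403614) + 1/((-1142)*(-129 + 390)) = 33327/44846 - 1/1142/261 = 33327/44846 - 1/1142*1/261 = 33327/44846 - 1/298062 = 2483366857/3341722113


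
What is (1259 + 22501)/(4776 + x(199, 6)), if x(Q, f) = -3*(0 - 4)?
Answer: 660/133 ≈ 4.9624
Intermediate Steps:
x(Q, f) = 12 (x(Q, f) = -3*(-4) = 12)
(1259 + 22501)/(4776 + x(199, 6)) = (1259 + 22501)/(4776 + 12) = 23760/4788 = 23760*(1/4788) = 660/133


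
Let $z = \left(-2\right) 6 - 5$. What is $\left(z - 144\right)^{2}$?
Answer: $25921$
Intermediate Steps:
$z = -17$ ($z = -12 - 5 = -17$)
$\left(z - 144\right)^{2} = \left(-17 - 144\right)^{2} = \left(-161\right)^{2} = 25921$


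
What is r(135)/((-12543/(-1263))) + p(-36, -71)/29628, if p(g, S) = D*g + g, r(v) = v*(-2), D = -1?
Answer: -113670/4181 ≈ -27.187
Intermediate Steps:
r(v) = -2*v
p(g, S) = 0 (p(g, S) = -g + g = 0)
r(135)/((-12543/(-1263))) + p(-36, -71)/29628 = (-2*135)/((-12543/(-1263))) + 0/29628 = -270/((-12543*(-1/1263))) + 0*(1/29628) = -270/4181/421 + 0 = -270*421/4181 + 0 = -113670/4181 + 0 = -113670/4181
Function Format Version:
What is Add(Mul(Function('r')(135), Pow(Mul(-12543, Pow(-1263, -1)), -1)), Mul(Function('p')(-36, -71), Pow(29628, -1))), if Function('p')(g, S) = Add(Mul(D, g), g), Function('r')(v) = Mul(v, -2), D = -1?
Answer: Rational(-113670, 4181) ≈ -27.187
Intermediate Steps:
Function('r')(v) = Mul(-2, v)
Function('p')(g, S) = 0 (Function('p')(g, S) = Add(Mul(-1, g), g) = 0)
Add(Mul(Function('r')(135), Pow(Mul(-12543, Pow(-1263, -1)), -1)), Mul(Function('p')(-36, -71), Pow(29628, -1))) = Add(Mul(Mul(-2, 135), Pow(Mul(-12543, Pow(-1263, -1)), -1)), Mul(0, Pow(29628, -1))) = Add(Mul(-270, Pow(Mul(-12543, Rational(-1, 1263)), -1)), Mul(0, Rational(1, 29628))) = Add(Mul(-270, Pow(Rational(4181, 421), -1)), 0) = Add(Mul(-270, Rational(421, 4181)), 0) = Add(Rational(-113670, 4181), 0) = Rational(-113670, 4181)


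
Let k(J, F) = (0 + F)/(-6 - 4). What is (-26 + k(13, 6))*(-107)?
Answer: 14231/5 ≈ 2846.2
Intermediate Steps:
k(J, F) = -F/10 (k(J, F) = F/(-10) = F*(-⅒) = -F/10)
(-26 + k(13, 6))*(-107) = (-26 - ⅒*6)*(-107) = (-26 - ⅗)*(-107) = -133/5*(-107) = 14231/5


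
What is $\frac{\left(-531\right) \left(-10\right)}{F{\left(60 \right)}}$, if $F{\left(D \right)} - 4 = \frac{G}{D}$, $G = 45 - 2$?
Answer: $\frac{318600}{283} \approx 1125.8$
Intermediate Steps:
$G = 43$
$F{\left(D \right)} = 4 + \frac{43}{D}$
$\frac{\left(-531\right) \left(-10\right)}{F{\left(60 \right)}} = \frac{\left(-531\right) \left(-10\right)}{4 + \frac{43}{60}} = \frac{5310}{4 + 43 \cdot \frac{1}{60}} = \frac{5310}{4 + \frac{43}{60}} = \frac{5310}{\frac{283}{60}} = 5310 \cdot \frac{60}{283} = \frac{318600}{283}$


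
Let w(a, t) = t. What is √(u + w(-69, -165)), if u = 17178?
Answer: √17013 ≈ 130.43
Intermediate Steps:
√(u + w(-69, -165)) = √(17178 - 165) = √17013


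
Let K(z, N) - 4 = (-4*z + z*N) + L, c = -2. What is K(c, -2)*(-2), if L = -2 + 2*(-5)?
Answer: -8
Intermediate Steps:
L = -12 (L = -2 - 10 = -12)
K(z, N) = -8 - 4*z + N*z (K(z, N) = 4 + ((-4*z + z*N) - 12) = 4 + ((-4*z + N*z) - 12) = 4 + (-12 - 4*z + N*z) = -8 - 4*z + N*z)
K(c, -2)*(-2) = (-8 - 4*(-2) - 2*(-2))*(-2) = (-8 + 8 + 4)*(-2) = 4*(-2) = -8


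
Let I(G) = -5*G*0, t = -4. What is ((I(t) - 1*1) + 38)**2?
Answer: 1369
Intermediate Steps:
I(G) = 0
((I(t) - 1*1) + 38)**2 = ((0 - 1*1) + 38)**2 = ((0 - 1) + 38)**2 = (-1 + 38)**2 = 37**2 = 1369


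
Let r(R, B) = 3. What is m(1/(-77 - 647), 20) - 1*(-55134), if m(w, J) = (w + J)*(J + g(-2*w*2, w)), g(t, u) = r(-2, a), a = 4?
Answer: 40250033/724 ≈ 55594.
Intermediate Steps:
g(t, u) = 3
m(w, J) = (3 + J)*(J + w) (m(w, J) = (w + J)*(J + 3) = (J + w)*(3 + J) = (3 + J)*(J + w))
m(1/(-77 - 647), 20) - 1*(-55134) = (20² + 3*20 + 3/(-77 - 647) + 20/(-77 - 647)) - 1*(-55134) = (400 + 60 + 3/(-724) + 20/(-724)) + 55134 = (400 + 60 + 3*(-1/724) + 20*(-1/724)) + 55134 = (400 + 60 - 3/724 - 5/181) + 55134 = 333017/724 + 55134 = 40250033/724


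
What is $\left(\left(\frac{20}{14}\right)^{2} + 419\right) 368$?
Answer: $\frac{7592208}{49} \approx 1.5494 \cdot 10^{5}$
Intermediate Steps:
$\left(\left(\frac{20}{14}\right)^{2} + 419\right) 368 = \left(\left(20 \cdot \frac{1}{14}\right)^{2} + 419\right) 368 = \left(\left(\frac{10}{7}\right)^{2} + 419\right) 368 = \left(\frac{100}{49} + 419\right) 368 = \frac{20631}{49} \cdot 368 = \frac{7592208}{49}$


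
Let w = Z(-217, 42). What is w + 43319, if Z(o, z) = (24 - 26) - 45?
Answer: 43272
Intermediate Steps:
Z(o, z) = -47 (Z(o, z) = -2 - 45 = -47)
w = -47
w + 43319 = -47 + 43319 = 43272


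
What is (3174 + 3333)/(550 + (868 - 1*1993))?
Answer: -6507/575 ≈ -11.317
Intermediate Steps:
(3174 + 3333)/(550 + (868 - 1*1993)) = 6507/(550 + (868 - 1993)) = 6507/(550 - 1125) = 6507/(-575) = 6507*(-1/575) = -6507/575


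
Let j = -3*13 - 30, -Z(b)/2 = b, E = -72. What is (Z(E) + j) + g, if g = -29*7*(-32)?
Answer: 6571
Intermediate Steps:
Z(b) = -2*b
g = 6496 (g = -203*(-32) = 6496)
j = -69 (j = -39 - 30 = -69)
(Z(E) + j) + g = (-2*(-72) - 69) + 6496 = (144 - 69) + 6496 = 75 + 6496 = 6571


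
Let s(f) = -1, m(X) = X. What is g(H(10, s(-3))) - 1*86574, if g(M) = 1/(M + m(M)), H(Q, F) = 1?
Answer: -173147/2 ≈ -86574.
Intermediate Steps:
g(M) = 1/(2*M) (g(M) = 1/(M + M) = 1/(2*M))
g(H(10, s(-3))) - 1*86574 = (1/2)/1 - 1*86574 = (1/2)*1 - 86574 = 1/2 - 86574 = -173147/2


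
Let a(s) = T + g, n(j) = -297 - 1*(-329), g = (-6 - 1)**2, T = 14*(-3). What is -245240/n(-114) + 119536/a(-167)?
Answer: 263559/28 ≈ 9412.8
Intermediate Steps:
T = -42
g = 49 (g = (-7)**2 = 49)
n(j) = 32 (n(j) = -297 + 329 = 32)
a(s) = 7 (a(s) = -42 + 49 = 7)
-245240/n(-114) + 119536/a(-167) = -245240/32 + 119536/7 = -245240*1/32 + 119536*(1/7) = -30655/4 + 119536/7 = 263559/28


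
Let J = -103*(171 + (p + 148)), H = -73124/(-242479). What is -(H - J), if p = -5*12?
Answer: -6468685407/242479 ≈ -26677.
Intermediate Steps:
p = -60
H = 73124/242479 (H = -73124*(-1/242479) = 73124/242479 ≈ 0.30157)
J = -26677 (J = -103*(171 + (-60 + 148)) = -103*(171 + 88) = -103*259 = -26677)
-(H - J) = -(73124/242479 - 1*(-26677)) = -(73124/242479 + 26677) = -1*6468685407/242479 = -6468685407/242479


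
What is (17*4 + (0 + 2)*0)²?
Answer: 4624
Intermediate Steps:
(17*4 + (0 + 2)*0)² = (68 + 2*0)² = (68 + 0)² = 68² = 4624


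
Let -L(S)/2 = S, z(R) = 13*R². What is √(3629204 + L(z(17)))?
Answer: 3*√402410 ≈ 1903.1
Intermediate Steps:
L(S) = -2*S
√(3629204 + L(z(17))) = √(3629204 - 26*17²) = √(3629204 - 26*289) = √(3629204 - 2*3757) = √(3629204 - 7514) = √3621690 = 3*√402410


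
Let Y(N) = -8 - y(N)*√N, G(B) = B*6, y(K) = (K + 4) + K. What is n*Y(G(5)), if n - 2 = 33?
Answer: -280 - 2240*√30 ≈ -12549.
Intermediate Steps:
y(K) = 4 + 2*K (y(K) = (4 + K) + K = 4 + 2*K)
n = 35 (n = 2 + 33 = 35)
G(B) = 6*B
Y(N) = -8 - √N*(4 + 2*N) (Y(N) = -8 - (4 + 2*N)*√N = -8 - √N*(4 + 2*N))
n*Y(G(5)) = 35*(-8 + 2*√(6*5)*(-2 - 6*5)) = 35*(-8 + 2*√30*(-2 - 1*30)) = 35*(-8 + 2*√30*(-2 - 30)) = 35*(-8 + 2*√30*(-32)) = 35*(-8 - 64*√30) = -280 - 2240*√30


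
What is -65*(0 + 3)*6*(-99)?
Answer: 115830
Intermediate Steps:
-65*(0 + 3)*6*(-99) = -195*6*(-99) = -65*18*(-99) = -1170*(-99) = 115830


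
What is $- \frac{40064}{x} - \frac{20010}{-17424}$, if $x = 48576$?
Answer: $\frac{21617}{66792} \approx 0.32365$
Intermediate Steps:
$- \frac{40064}{x} - \frac{20010}{-17424} = - \frac{40064}{48576} - \frac{20010}{-17424} = \left(-40064\right) \frac{1}{48576} - - \frac{3335}{2904} = - \frac{626}{759} + \frac{3335}{2904} = \frac{21617}{66792}$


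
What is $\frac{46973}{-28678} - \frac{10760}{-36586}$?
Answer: $- \frac{704989449}{524606654} \approx -1.3438$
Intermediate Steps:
$\frac{46973}{-28678} - \frac{10760}{-36586} = 46973 \left(- \frac{1}{28678}\right) - - \frac{5380}{18293} = - \frac{46973}{28678} + \frac{5380}{18293} = - \frac{704989449}{524606654}$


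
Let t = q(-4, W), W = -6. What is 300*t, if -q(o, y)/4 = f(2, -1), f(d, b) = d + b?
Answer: -1200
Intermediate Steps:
f(d, b) = b + d
q(o, y) = -4 (q(o, y) = -4*(-1 + 2) = -4*1 = -4)
t = -4
300*t = 300*(-4) = -1200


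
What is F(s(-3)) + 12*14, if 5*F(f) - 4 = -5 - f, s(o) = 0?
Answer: 839/5 ≈ 167.80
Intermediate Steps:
F(f) = -⅕ - f/5 (F(f) = ⅘ + (-5 - f)/5 = ⅘ + (-1 - f/5) = -⅕ - f/5)
F(s(-3)) + 12*14 = (-⅕ - ⅕*0) + 12*14 = (-⅕ + 0) + 168 = -⅕ + 168 = 839/5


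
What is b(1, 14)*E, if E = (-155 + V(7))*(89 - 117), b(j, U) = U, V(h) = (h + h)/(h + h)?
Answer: 60368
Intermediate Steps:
V(h) = 1 (V(h) = (2*h)/((2*h)) = (2*h)*(1/(2*h)) = 1)
E = 4312 (E = (-155 + 1)*(89 - 117) = -154*(-28) = 4312)
b(1, 14)*E = 14*4312 = 60368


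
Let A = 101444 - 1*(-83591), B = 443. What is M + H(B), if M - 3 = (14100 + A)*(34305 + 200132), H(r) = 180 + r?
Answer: 46684612621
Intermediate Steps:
A = 185035 (A = 101444 + 83591 = 185035)
M = 46684611998 (M = 3 + (14100 + 185035)*(34305 + 200132) = 3 + 199135*234437 = 3 + 46684611995 = 46684611998)
M + H(B) = 46684611998 + (180 + 443) = 46684611998 + 623 = 46684612621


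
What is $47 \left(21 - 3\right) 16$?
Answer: $13536$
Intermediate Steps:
$47 \left(21 - 3\right) 16 = 47 \cdot 18 \cdot 16 = 846 \cdot 16 = 13536$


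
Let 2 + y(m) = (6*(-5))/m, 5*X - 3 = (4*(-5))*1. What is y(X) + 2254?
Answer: 38434/17 ≈ 2260.8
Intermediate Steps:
X = -17/5 (X = 3/5 + ((4*(-5))*1)/5 = 3/5 + (-20*1)/5 = 3/5 + (1/5)*(-20) = 3/5 - 4 = -17/5 ≈ -3.4000)
y(m) = -2 - 30/m (y(m) = -2 + (6*(-5))/m = -2 - 30/m)
y(X) + 2254 = (-2 - 30/(-17/5)) + 2254 = (-2 - 30*(-5/17)) + 2254 = (-2 + 150/17) + 2254 = 116/17 + 2254 = 38434/17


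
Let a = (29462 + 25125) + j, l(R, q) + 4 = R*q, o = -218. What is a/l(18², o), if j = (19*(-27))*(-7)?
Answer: -29089/35318 ≈ -0.82363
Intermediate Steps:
j = 3591 (j = -513*(-7) = 3591)
l(R, q) = -4 + R*q
a = 58178 (a = (29462 + 25125) + 3591 = 54587 + 3591 = 58178)
a/l(18², o) = 58178/(-4 + 18²*(-218)) = 58178/(-4 + 324*(-218)) = 58178/(-4 - 70632) = 58178/(-70636) = 58178*(-1/70636) = -29089/35318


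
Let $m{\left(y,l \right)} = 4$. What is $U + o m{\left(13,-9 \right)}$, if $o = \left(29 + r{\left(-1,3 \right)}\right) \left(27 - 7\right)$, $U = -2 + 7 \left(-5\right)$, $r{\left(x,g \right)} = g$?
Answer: $2523$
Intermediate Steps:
$U = -37$ ($U = -2 - 35 = -37$)
$o = 640$ ($o = \left(29 + 3\right) \left(27 - 7\right) = 32 \cdot 20 = 640$)
$U + o m{\left(13,-9 \right)} = -37 + 640 \cdot 4 = -37 + 2560 = 2523$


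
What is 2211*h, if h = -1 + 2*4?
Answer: 15477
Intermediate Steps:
h = 7 (h = -1 + 8 = 7)
2211*h = 2211*7 = 15477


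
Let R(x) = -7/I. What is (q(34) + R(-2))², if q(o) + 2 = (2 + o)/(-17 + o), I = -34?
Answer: 121/1156 ≈ 0.10467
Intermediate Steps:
R(x) = 7/34 (R(x) = -7/(-34) = -7*(-1/34) = 7/34)
q(o) = -2 + (2 + o)/(-17 + o)
(q(34) + R(-2))² = ((36 - 1*34)/(-17 + 34) + 7/34)² = ((36 - 34)/17 + 7/34)² = ((1/17)*2 + 7/34)² = (2/17 + 7/34)² = (11/34)² = 121/1156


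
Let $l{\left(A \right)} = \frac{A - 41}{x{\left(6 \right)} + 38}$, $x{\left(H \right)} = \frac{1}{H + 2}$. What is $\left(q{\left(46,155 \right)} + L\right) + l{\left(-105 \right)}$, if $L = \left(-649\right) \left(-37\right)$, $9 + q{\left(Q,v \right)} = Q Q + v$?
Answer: $\frac{8012707}{305} \approx 26271.0$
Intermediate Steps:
$x{\left(H \right)} = \frac{1}{2 + H}$
$q{\left(Q,v \right)} = -9 + v + Q^{2}$ ($q{\left(Q,v \right)} = -9 + \left(Q Q + v\right) = -9 + \left(Q^{2} + v\right) = -9 + \left(v + Q^{2}\right) = -9 + v + Q^{2}$)
$l{\left(A \right)} = - \frac{328}{305} + \frac{8 A}{305}$ ($l{\left(A \right)} = \frac{A - 41}{\frac{1}{2 + 6} + 38} = \frac{-41 + A}{\frac{1}{8} + 38} = \frac{-41 + A}{\frac{305}{8}} = \left(-41 + A\right) \frac{8}{305} = - \frac{328}{305} + \frac{8 A}{305}$)
$L = 24013$
$\left(q{\left(46,155 \right)} + L\right) + l{\left(-105 \right)} = \left(\left(-9 + 155 + 46^{2}\right) + 24013\right) + \left(- \frac{328}{305} + \frac{8}{305} \left(-105\right)\right) = \left(\left(-9 + 155 + 2116\right) + 24013\right) - \frac{1168}{305} = \left(2262 + 24013\right) - \frac{1168}{305} = 26275 - \frac{1168}{305} = \frac{8012707}{305}$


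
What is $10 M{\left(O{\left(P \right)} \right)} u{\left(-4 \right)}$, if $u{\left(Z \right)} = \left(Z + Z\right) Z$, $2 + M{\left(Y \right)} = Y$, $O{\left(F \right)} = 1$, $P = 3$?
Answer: $-320$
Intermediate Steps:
$M{\left(Y \right)} = -2 + Y$
$u{\left(Z \right)} = 2 Z^{2}$ ($u{\left(Z \right)} = 2 Z Z = 2 Z^{2}$)
$10 M{\left(O{\left(P \right)} \right)} u{\left(-4 \right)} = 10 \left(-2 + 1\right) 2 \left(-4\right)^{2} = 10 \left(-1\right) 2 \cdot 16 = \left(-10\right) 32 = -320$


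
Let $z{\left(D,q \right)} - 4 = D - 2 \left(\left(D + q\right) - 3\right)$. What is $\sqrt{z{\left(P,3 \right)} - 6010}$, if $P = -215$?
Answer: $i \sqrt{5791} \approx 76.099 i$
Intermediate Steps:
$z{\left(D,q \right)} = 10 - D - 2 q$ ($z{\left(D,q \right)} = 4 + \left(D - 2 \left(\left(D + q\right) - 3\right)\right) = 4 + \left(D - 2 \left(-3 + D + q\right)\right) = 4 - \left(-6 + D + 2 q\right) = 10 - D - 2 q$)
$\sqrt{z{\left(P,3 \right)} - 6010} = \sqrt{\left(10 - -215 - 6\right) - 6010} = \sqrt{\left(10 + 215 - 6\right) - 6010} = \sqrt{219 - 6010} = \sqrt{-5791} = i \sqrt{5791}$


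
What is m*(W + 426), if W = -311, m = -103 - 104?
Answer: -23805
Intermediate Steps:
m = -207
m*(W + 426) = -207*(-311 + 426) = -207*115 = -23805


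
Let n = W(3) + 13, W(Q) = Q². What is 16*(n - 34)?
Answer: -192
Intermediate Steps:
n = 22 (n = 3² + 13 = 9 + 13 = 22)
16*(n - 34) = 16*(22 - 34) = 16*(-12) = -192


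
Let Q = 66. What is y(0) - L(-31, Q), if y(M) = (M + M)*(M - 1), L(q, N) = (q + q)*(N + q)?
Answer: 2170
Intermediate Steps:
L(q, N) = 2*q*(N + q) (L(q, N) = (2*q)*(N + q) = 2*q*(N + q))
y(M) = 2*M*(-1 + M) (y(M) = (2*M)*(-1 + M) = 2*M*(-1 + M))
y(0) - L(-31, Q) = 2*0*(-1 + 0) - 2*(-31)*(66 - 31) = 2*0*(-1) - 2*(-31)*35 = 0 - 1*(-2170) = 0 + 2170 = 2170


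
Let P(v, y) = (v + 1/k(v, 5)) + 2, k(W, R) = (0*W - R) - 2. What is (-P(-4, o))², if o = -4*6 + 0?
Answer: 225/49 ≈ 4.5918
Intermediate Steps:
k(W, R) = -2 - R (k(W, R) = (0 - R) - 2 = -R - 2 = -2 - R)
o = -24 (o = -24 + 0 = -24)
P(v, y) = 13/7 + v (P(v, y) = (v + 1/(-2 - 1*5)) + 2 = (v + 1/(-2 - 5)) + 2 = (v + 1/(-7)) + 2 = (v - ⅐) + 2 = (-⅐ + v) + 2 = 13/7 + v)
(-P(-4, o))² = (-(13/7 - 4))² = (-1*(-15/7))² = (15/7)² = 225/49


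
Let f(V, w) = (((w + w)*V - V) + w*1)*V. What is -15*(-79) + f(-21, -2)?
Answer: -978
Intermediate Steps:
f(V, w) = V*(w - V + 2*V*w) (f(V, w) = (((2*w)*V - V) + w)*V = ((2*V*w - V) + w)*V = ((-V + 2*V*w) + w)*V = (w - V + 2*V*w)*V = V*(w - V + 2*V*w))
-15*(-79) + f(-21, -2) = -15*(-79) - 21*(-2 - 1*(-21) + 2*(-21)*(-2)) = 1185 - 21*(-2 + 21 + 84) = 1185 - 21*103 = 1185 - 2163 = -978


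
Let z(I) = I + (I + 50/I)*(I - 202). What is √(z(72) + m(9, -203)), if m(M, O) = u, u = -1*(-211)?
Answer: I*√330022/6 ≈ 95.746*I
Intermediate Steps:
z(I) = I + (-202 + I)*(I + 50/I) (z(I) = I + (I + 50/I)*(-202 + I) = I + (-202 + I)*(I + 50/I))
u = 211
m(M, O) = 211
√(z(72) + m(9, -203)) = √((50 + 72² - 10100/72 - 201*72) + 211) = √((50 + 5184 - 10100*1/72 - 14472) + 211) = √((50 + 5184 - 2525/18 - 14472) + 211) = √(-168809/18 + 211) = √(-165011/18) = I*√330022/6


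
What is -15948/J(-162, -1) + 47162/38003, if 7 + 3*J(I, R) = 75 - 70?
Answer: 909154928/38003 ≈ 23923.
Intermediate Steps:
J(I, R) = -⅔ (J(I, R) = -7/3 + (75 - 70)/3 = -7/3 + (⅓)*5 = -7/3 + 5/3 = -⅔)
-15948/J(-162, -1) + 47162/38003 = -15948/(-⅔) + 47162/38003 = -15948*(-3/2) + 47162*(1/38003) = 23922 + 47162/38003 = 909154928/38003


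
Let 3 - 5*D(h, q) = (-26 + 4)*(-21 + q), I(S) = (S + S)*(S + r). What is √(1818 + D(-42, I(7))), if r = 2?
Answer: 3*√6335/5 ≈ 47.756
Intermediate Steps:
I(S) = 2*S*(2 + S) (I(S) = (S + S)*(S + 2) = (2*S)*(2 + S) = 2*S*(2 + S))
D(h, q) = -459/5 + 22*q/5 (D(h, q) = ⅗ - (-26 + 4)*(-21 + q)/5 = ⅗ - (-22)*(-21 + q)/5 = ⅗ - (462 - 22*q)/5 = ⅗ + (-462/5 + 22*q/5) = -459/5 + 22*q/5)
√(1818 + D(-42, I(7))) = √(1818 + (-459/5 + 22*(2*7*(2 + 7))/5)) = √(1818 + (-459/5 + 22*(2*7*9)/5)) = √(1818 + (-459/5 + (22/5)*126)) = √(1818 + (-459/5 + 2772/5)) = √(1818 + 2313/5) = √(11403/5) = 3*√6335/5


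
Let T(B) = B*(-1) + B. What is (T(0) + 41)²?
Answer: 1681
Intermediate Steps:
T(B) = 0 (T(B) = -B + B = 0)
(T(0) + 41)² = (0 + 41)² = 41² = 1681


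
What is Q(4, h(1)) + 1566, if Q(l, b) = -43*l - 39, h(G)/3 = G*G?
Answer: 1355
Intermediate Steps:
h(G) = 3*G² (h(G) = 3*(G*G) = 3*G²)
Q(l, b) = -39 - 43*l
Q(4, h(1)) + 1566 = (-39 - 43*4) + 1566 = (-39 - 172) + 1566 = -211 + 1566 = 1355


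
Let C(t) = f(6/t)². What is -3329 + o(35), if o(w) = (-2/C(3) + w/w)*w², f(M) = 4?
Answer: -18057/8 ≈ -2257.1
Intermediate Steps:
C(t) = 16 (C(t) = 4² = 16)
o(w) = 7*w²/8 (o(w) = (-2/16 + w/w)*w² = (-2*1/16 + 1)*w² = (-⅛ + 1)*w² = 7*w²/8)
-3329 + o(35) = -3329 + (7/8)*35² = -3329 + (7/8)*1225 = -3329 + 8575/8 = -18057/8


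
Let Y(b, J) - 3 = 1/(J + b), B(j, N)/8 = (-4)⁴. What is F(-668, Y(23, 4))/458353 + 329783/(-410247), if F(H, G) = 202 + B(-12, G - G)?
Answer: -150233971649/188037943191 ≈ -0.79896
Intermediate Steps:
B(j, N) = 2048 (B(j, N) = 8*(-4)⁴ = 8*256 = 2048)
Y(b, J) = 3 + 1/(J + b)
F(H, G) = 2250 (F(H, G) = 202 + 2048 = 2250)
F(-668, Y(23, 4))/458353 + 329783/(-410247) = 2250/458353 + 329783/(-410247) = 2250*(1/458353) + 329783*(-1/410247) = 2250/458353 - 329783/410247 = -150233971649/188037943191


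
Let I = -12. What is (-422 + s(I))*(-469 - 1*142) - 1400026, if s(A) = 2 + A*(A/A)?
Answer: -1136074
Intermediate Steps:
s(A) = 2 + A (s(A) = 2 + A*1 = 2 + A)
(-422 + s(I))*(-469 - 1*142) - 1400026 = (-422 + (2 - 12))*(-469 - 1*142) - 1400026 = (-422 - 10)*(-469 - 142) - 1400026 = -432*(-611) - 1400026 = 263952 - 1400026 = -1136074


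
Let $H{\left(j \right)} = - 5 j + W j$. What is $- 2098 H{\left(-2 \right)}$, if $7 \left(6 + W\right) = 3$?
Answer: $- \frac{310504}{7} \approx -44358.0$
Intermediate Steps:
$W = - \frac{39}{7}$ ($W = -6 + \frac{1}{7} \cdot 3 = -6 + \frac{3}{7} = - \frac{39}{7} \approx -5.5714$)
$H{\left(j \right)} = - \frac{74 j}{7}$ ($H{\left(j \right)} = - 5 j - \frac{39 j}{7} = - \frac{74 j}{7}$)
$- 2098 H{\left(-2 \right)} = - 2098 \left(\left(- \frac{74}{7}\right) \left(-2\right)\right) = \left(-2098\right) \frac{148}{7} = - \frac{310504}{7}$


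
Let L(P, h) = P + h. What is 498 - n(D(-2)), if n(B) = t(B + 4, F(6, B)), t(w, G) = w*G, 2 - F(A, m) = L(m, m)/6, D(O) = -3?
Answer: 495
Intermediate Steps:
F(A, m) = 2 - m/3 (F(A, m) = 2 - (m + m)/6 = 2 - 2*m/6 = 2 - m/3)
t(w, G) = G*w
n(B) = (2 - B/3)*(4 + B) (n(B) = (2 - B/3)*(B + 4) = (2 - B/3)*(4 + B))
498 - n(D(-2)) = 498 - (-1)*(-6 - 3)*(4 - 3)/3 = 498 - (-1)*(-9)/3 = 498 - 1*3 = 498 - 3 = 495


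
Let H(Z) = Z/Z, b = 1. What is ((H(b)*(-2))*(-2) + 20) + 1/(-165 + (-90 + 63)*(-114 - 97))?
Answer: 132769/5532 ≈ 24.000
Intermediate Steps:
H(Z) = 1
((H(b)*(-2))*(-2) + 20) + 1/(-165 + (-90 + 63)*(-114 - 97)) = ((1*(-2))*(-2) + 20) + 1/(-165 + (-90 + 63)*(-114 - 97)) = (-2*(-2) + 20) + 1/(-165 - 27*(-211)) = (4 + 20) + 1/(-165 + 5697) = 24 + 1/5532 = 132769/5532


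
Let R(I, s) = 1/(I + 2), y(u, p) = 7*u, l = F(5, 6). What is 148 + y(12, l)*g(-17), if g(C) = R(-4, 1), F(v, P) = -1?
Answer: 106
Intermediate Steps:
l = -1
R(I, s) = 1/(2 + I)
g(C) = -½ (g(C) = 1/(2 - 4) = 1/(-2) = -½)
148 + y(12, l)*g(-17) = 148 + (7*12)*(-½) = 148 + 84*(-½) = 148 - 42 = 106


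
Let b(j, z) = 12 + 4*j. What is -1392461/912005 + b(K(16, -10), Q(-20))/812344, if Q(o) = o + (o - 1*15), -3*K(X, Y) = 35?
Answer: -32630450618/21371013165 ≈ -1.5269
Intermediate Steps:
K(X, Y) = -35/3 (K(X, Y) = -⅓*35 = -35/3)
Q(o) = -15 + 2*o (Q(o) = o + (o - 15) = o + (-15 + o) = -15 + 2*o)
-1392461/912005 + b(K(16, -10), Q(-20))/812344 = -1392461/912005 + (12 + 4*(-35/3))/812344 = -1392461*1/912005 + (12 - 140/3)*(1/812344) = -1392461/912005 - 104/3*1/812344 = -1392461/912005 - 1/23433 = -32630450618/21371013165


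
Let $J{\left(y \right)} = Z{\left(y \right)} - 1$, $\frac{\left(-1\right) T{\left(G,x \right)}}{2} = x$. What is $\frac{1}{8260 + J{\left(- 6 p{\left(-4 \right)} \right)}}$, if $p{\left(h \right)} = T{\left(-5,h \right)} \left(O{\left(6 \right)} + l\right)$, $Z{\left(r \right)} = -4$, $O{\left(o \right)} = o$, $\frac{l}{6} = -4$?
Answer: $\frac{1}{8255} \approx 0.00012114$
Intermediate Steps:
$l = -24$ ($l = 6 \left(-4\right) = -24$)
$T{\left(G,x \right)} = - 2 x$
$p{\left(h \right)} = 36 h$ ($p{\left(h \right)} = - 2 h \left(6 - 24\right) = - 2 h \left(-18\right) = 36 h$)
$J{\left(y \right)} = -5$ ($J{\left(y \right)} = -4 - 1 = -5$)
$\frac{1}{8260 + J{\left(- 6 p{\left(-4 \right)} \right)}} = \frac{1}{8260 - 5} = \frac{1}{8255}$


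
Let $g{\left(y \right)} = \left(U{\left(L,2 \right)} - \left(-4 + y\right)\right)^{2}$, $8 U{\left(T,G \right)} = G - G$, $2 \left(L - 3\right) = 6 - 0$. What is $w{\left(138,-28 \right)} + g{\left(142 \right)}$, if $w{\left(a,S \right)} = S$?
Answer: $19016$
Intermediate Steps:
$L = 6$ ($L = 3 + \frac{6 - 0}{2} = 3 + \frac{6 + 0}{2} = 3 + \frac{1}{2} \cdot 6 = 3 + 3 = 6$)
$U{\left(T,G \right)} = 0$ ($U{\left(T,G \right)} = \frac{G - G}{8} = \frac{1}{8} \cdot 0 = 0$)
$g{\left(y \right)} = \left(4 - y\right)^{2}$ ($g{\left(y \right)} = \left(0 - \left(-4 + y\right)\right)^{2} = \left(4 - y\right)^{2}$)
$w{\left(138,-28 \right)} + g{\left(142 \right)} = -28 + \left(4 - 142\right)^{2} = -28 + \left(-138\right)^{2} = -28 + 19044 = 19016$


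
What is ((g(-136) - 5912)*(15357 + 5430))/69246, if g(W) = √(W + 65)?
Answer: -20482124/11541 + 6929*I*√71/23082 ≈ -1774.7 + 2.5294*I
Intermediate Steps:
g(W) = √(65 + W)
((g(-136) - 5912)*(15357 + 5430))/69246 = ((√(65 - 136) - 5912)*(15357 + 5430))/69246 = ((√(-71) - 5912)*20787)*(1/69246) = ((I*√71 - 5912)*20787)*(1/69246) = ((-5912 + I*√71)*20787)*(1/69246) = (-122892744 + 20787*I*√71)*(1/69246) = -20482124/11541 + 6929*I*√71/23082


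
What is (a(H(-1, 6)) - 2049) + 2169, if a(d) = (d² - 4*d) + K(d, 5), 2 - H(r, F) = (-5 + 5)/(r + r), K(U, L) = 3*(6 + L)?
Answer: 149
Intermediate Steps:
K(U, L) = 18 + 3*L
H(r, F) = 2 (H(r, F) = 2 - (-5 + 5)/(r + r) = 2 - 0/(2*r) = 2 - 0*1/(2*r) = 2 - 1*0 = 2 + 0 = 2)
a(d) = 33 + d² - 4*d (a(d) = (d² - 4*d) + (18 + 3*5) = (d² - 4*d) + (18 + 15) = (d² - 4*d) + 33 = 33 + d² - 4*d)
(a(H(-1, 6)) - 2049) + 2169 = ((33 + 2² - 4*2) - 2049) + 2169 = ((33 + 4 - 8) - 2049) + 2169 = (29 - 2049) + 2169 = -2020 + 2169 = 149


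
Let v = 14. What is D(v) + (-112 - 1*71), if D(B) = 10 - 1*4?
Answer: -177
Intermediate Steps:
D(B) = 6 (D(B) = 10 - 4 = 6)
D(v) + (-112 - 1*71) = 6 + (-112 - 1*71) = 6 + (-112 - 71) = 6 - 183 = -177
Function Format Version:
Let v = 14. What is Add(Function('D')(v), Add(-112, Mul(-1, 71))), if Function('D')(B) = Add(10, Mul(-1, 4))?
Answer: -177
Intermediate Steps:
Function('D')(B) = 6 (Function('D')(B) = Add(10, -4) = 6)
Add(Function('D')(v), Add(-112, Mul(-1, 71))) = Add(6, Add(-112, Mul(-1, 71))) = Add(6, Add(-112, -71)) = Add(6, -183) = -177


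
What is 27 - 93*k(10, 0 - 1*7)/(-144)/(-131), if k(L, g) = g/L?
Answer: 1697977/62880 ≈ 27.003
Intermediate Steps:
27 - 93*k(10, 0 - 1*7)/(-144)/(-131) = 27 - 93*((0 - 1*7)/10)/(-144)/(-131) = 27 - 93*((0 - 7)*(⅒))*(-1/144)*(-1)/131 = 27 - 93*-7*⅒*(-1/144)*(-1)/131 = 27 - 93*(-7/10*(-1/144))*(-1)/131 = 27 - 217*(-1)/(480*131) = 27 - 93*(-7/188640) = 27 + 217/62880 = 1697977/62880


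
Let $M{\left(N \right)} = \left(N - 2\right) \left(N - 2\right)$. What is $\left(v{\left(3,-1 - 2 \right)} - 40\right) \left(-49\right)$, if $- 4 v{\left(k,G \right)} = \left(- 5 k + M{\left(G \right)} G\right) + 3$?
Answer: $\frac{3577}{4} \approx 894.25$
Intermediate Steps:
$M{\left(N \right)} = \left(-2 + N\right)^{2}$ ($M{\left(N \right)} = \left(-2 + N\right) \left(-2 + N\right) = \left(-2 + N\right)^{2}$)
$v{\left(k,G \right)} = - \frac{3}{4} + \frac{5 k}{4} - \frac{G \left(-2 + G\right)^{2}}{4}$ ($v{\left(k,G \right)} = - \frac{\left(- 5 k + \left(-2 + G\right)^{2} G\right) + 3}{4} = - \frac{\left(- 5 k + G \left(-2 + G\right)^{2}\right) + 3}{4} = - \frac{3 - 5 k + G \left(-2 + G\right)^{2}}{4} = - \frac{3}{4} + \frac{5 k}{4} - \frac{G \left(-2 + G\right)^{2}}{4}$)
$\left(v{\left(3,-1 - 2 \right)} - 40\right) \left(-49\right) = \left(\left(- \frac{3}{4} + \frac{5}{4} \cdot 3 - \frac{\left(-1 - 2\right) \left(-2 - 3\right)^{2}}{4}\right) - 40\right) \left(-49\right) = \left(\left(- \frac{3}{4} + \frac{15}{4} - - \frac{3 \left(-2 - 3\right)^{2}}{4}\right) - 40\right) \left(-49\right) = \left(\left(- \frac{3}{4} + \frac{15}{4} - - \frac{3 \left(-5\right)^{2}}{4}\right) - 40\right) \left(-49\right) = \left(\left(- \frac{3}{4} + \frac{15}{4} - \left(- \frac{3}{4}\right) 25\right) - 40\right) \left(-49\right) = \left(\left(- \frac{3}{4} + \frac{15}{4} + \frac{75}{4}\right) - 40\right) \left(-49\right) = \left(\frac{87}{4} - 40\right) \left(-49\right) = \left(- \frac{73}{4}\right) \left(-49\right) = \frac{3577}{4}$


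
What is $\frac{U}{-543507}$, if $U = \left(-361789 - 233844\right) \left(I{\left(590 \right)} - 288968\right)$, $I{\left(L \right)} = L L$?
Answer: $\frac{35220970556}{543507} \approx 64803.0$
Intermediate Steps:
$I{\left(L \right)} = L^{2}$
$U = -35220970556$ ($U = \left(-361789 - 233844\right) \left(590^{2} - 288968\right) = - 595633 \left(348100 - 288968\right) = \left(-595633\right) 59132 = -35220970556$)
$\frac{U}{-543507} = - \frac{35220970556}{-543507} = \left(-35220970556\right) \left(- \frac{1}{543507}\right) = \frac{35220970556}{543507}$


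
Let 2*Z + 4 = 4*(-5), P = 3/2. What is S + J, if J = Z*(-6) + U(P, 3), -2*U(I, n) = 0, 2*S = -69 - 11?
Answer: 32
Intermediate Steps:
S = -40 (S = (-69 - 11)/2 = (½)*(-80) = -40)
P = 3/2 (P = 3*(½) = 3/2 ≈ 1.5000)
U(I, n) = 0 (U(I, n) = -½*0 = 0)
Z = -12 (Z = -2 + (4*(-5))/2 = -2 + (½)*(-20) = -2 - 10 = -12)
J = 72 (J = -12*(-6) + 0 = 72 + 0 = 72)
S + J = -40 + 72 = 32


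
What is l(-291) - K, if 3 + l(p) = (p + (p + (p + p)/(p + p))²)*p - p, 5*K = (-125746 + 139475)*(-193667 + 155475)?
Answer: 402397313/5 ≈ 8.0479e+7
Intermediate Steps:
K = -524337968/5 (K = ((-125746 + 139475)*(-193667 + 155475))/5 = (13729*(-38192))/5 = (⅕)*(-524337968) = -524337968/5 ≈ -1.0487e+8)
l(p) = -3 - p + p*(p + (1 + p)²) (l(p) = -3 + ((p + (p + (p + p)/(p + p))²)*p - p) = -3 + ((p + (p + (2*p)/((2*p)))²)*p - p) = -3 + ((p + (p + (2*p)*(1/(2*p)))²)*p - p) = -3 + ((p + (p + 1)²)*p - p) = -3 + ((p + (1 + p)²)*p - p) = -3 + (p*(p + (1 + p)²) - p) = -3 + (-p + p*(p + (1 + p)²)) = -3 - p + p*(p + (1 + p)²))
l(-291) - K = (-3 + (-291)³ + 3*(-291)²) - 1*(-524337968/5) = (-3 - 24642171 + 3*84681) + 524337968/5 = (-3 - 24642171 + 254043) + 524337968/5 = -24388131 + 524337968/5 = 402397313/5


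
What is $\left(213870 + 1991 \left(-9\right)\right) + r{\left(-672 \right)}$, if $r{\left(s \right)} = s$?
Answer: $195279$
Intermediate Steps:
$\left(213870 + 1991 \left(-9\right)\right) + r{\left(-672 \right)} = \left(213870 + 1991 \left(-9\right)\right) - 672 = \left(213870 - 17919\right) - 672 = 195951 - 672 = 195279$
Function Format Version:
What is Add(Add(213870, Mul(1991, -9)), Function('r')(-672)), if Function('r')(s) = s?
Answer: 195279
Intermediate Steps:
Add(Add(213870, Mul(1991, -9)), Function('r')(-672)) = Add(Add(213870, Mul(1991, -9)), -672) = Add(Add(213870, -17919), -672) = Add(195951, -672) = 195279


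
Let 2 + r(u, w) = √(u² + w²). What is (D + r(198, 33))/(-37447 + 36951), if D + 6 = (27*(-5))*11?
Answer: 1493/496 - 33*√37/496 ≈ 2.6054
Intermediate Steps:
r(u, w) = -2 + √(u² + w²)
D = -1491 (D = -6 + (27*(-5))*11 = -6 - 135*11 = -6 - 1485 = -1491)
(D + r(198, 33))/(-37447 + 36951) = (-1491 + (-2 + √(198² + 33²)))/(-37447 + 36951) = (-1491 + (-2 + √(39204 + 1089)))/(-496) = (-1491 + (-2 + √40293))*(-1/496) = (-1491 + (-2 + 33*√37))*(-1/496) = (-1493 + 33*√37)*(-1/496) = 1493/496 - 33*√37/496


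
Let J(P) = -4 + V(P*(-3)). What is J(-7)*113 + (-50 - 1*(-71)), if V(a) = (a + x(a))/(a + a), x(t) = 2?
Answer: -15503/42 ≈ -369.12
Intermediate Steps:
V(a) = (2 + a)/(2*a) (V(a) = (a + 2)/(a + a) = (2 + a)/((2*a)) = (2 + a)*(1/(2*a)) = (2 + a)/(2*a))
J(P) = -4 - (2 - 3*P)/(6*P) (J(P) = -4 + (2 + P*(-3))/(2*((P*(-3)))) = -4 + (2 - 3*P)/(2*((-3*P))) = -4 + (-1/(3*P))*(2 - 3*P)/2 = -4 - (2 - 3*P)/(6*P))
J(-7)*113 + (-50 - 1*(-71)) = ((1/6)*(-2 - 21*(-7))/(-7))*113 + (-50 - 1*(-71)) = ((1/6)*(-1/7)*(-2 + 147))*113 + (-50 + 71) = ((1/6)*(-1/7)*145)*113 + 21 = -145/42*113 + 21 = -16385/42 + 21 = -15503/42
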